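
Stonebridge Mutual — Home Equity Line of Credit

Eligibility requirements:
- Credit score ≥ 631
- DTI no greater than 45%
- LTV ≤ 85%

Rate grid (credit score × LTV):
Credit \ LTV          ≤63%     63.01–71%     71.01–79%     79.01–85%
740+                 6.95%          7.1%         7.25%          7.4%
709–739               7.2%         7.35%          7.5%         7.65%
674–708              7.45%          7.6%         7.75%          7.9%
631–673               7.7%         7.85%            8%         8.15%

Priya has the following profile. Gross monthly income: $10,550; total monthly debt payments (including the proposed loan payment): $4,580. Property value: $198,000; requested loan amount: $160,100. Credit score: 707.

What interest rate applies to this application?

7.9%

Credit score 707 ≥ 631; DTI: 4,580 ÷ 10,550 = 43.4%, within the 45% cap
LTV = 160,100/198,000 = 80.9% ≤ 85%
Credit 707 → row 674–708; LTV 80.9% → column 79.01–85%. Grid cell → 7.9%.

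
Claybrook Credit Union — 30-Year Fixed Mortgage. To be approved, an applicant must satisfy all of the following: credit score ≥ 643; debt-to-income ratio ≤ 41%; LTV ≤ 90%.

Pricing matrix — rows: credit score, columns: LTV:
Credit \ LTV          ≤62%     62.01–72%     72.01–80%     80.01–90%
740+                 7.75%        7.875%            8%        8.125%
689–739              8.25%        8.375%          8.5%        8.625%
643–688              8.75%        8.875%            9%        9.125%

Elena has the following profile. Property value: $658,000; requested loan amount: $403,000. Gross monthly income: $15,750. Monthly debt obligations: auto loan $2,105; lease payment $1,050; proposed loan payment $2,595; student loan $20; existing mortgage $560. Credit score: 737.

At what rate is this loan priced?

Credit score 737 ≥ 643; Total monthly debts = (2,105 + 1,050 + 2,595 + 20 + 560) = 6,330. Debt-to-income = 6,330/15,750 = 40.2% — meets 41% limit
LTV: 403,000 ÷ 658,000 = 61.2%, within 90% cap
Row: 737 falls in 689–739. Column: 61.2% falls in ≤62%. Rate = 8.25%.

8.25%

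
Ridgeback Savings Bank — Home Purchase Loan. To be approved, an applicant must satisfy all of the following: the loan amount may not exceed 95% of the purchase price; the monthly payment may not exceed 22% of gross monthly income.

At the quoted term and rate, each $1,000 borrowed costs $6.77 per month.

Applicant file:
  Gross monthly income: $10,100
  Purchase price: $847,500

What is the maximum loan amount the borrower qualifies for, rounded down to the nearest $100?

Payment cap: 22% × $10,100 = $2,222/month.
At $6.77 per $1,000, that supports 2,222/6.77 × 1,000 ≈ $328,212 → $328,200.
LTV cap: 95% × $847,500 = $805,125 → $805,100.
Binding constraint: payment-to-income.

$328,200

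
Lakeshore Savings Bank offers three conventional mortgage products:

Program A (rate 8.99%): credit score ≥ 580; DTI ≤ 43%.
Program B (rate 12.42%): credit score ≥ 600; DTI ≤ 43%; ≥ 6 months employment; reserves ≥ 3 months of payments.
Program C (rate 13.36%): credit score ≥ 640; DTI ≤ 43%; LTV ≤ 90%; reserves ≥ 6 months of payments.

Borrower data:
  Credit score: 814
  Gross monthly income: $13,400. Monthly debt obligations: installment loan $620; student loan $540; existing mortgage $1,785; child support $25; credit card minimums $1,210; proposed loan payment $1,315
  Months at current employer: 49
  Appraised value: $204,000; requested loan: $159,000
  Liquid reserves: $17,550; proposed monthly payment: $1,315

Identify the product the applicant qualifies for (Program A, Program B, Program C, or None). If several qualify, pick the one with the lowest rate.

Program A

Total debts = (620 + 540 + 1,785 + 25 + 1,210 + 1,315) = 5,495; DTI = 5,495/13,400 = 41%.
LTV = 159,000/204,000 = 77.9%.
Reserves = 17,550/1,315 = 13.3 months.
Program A: score 814 ≥ 580; DTI 41% ≤ 43% → qualifies.
Program B: score 814 ≥ 600; DTI 41% ≤ 43%; employment 49 ≥ 6 mo; reserves 13.3 ≥ 3 mo → qualifies.
Program C: score 814 ≥ 640; DTI 41% ≤ 43%; LTV 77.9% ≤ 90%; reserves 13.3 ≥ 6 mo → qualifies.
Qualifying: Program A, Program B, Program C. Lowest rate is 8.99% → Program A.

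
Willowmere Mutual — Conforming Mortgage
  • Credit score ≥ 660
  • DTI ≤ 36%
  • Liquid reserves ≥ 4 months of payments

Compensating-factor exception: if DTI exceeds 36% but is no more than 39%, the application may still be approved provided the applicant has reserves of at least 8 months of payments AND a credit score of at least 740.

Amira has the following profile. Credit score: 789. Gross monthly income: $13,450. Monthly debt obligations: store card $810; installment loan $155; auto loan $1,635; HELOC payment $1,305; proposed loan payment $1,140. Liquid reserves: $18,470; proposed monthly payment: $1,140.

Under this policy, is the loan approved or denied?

Approved

Credit score 789 ≥ 660 (meets base)
Total debts = (810 + 155 + 1,635 + 1,305 + 1,140) = 5,045. DTI = 5,045/13,450 = 37.5% > 36% — standard DTI limit exceeded.
Liquid reserves cover 18,470/1,140 = 16.2 months — ≥ 4 required
DTI 37.5% is within the 36%–39% exception band; checking compensating factors.
Reserves 16.2 ≥ 8 months; credit score 789 ≥ 740.
Both override conditions satisfied; DTI exception granted.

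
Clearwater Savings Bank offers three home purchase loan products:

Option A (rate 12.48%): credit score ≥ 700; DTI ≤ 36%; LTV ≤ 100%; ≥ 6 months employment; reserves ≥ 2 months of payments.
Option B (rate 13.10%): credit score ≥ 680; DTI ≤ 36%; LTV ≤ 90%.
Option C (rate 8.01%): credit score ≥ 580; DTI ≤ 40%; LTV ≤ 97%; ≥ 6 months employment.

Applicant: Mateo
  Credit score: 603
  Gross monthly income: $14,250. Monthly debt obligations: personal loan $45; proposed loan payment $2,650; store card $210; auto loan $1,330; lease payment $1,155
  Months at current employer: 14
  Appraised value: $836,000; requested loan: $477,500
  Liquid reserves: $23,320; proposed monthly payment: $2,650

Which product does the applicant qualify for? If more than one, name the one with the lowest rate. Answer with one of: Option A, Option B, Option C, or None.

Option C

Total debts = (45 + 2,650 + 210 + 1,330 + 1,155) = 5,390; DTI = 5,390/14,250 = 37.8%.
LTV = 477,500/836,000 = 57.1%.
Reserves = 23,320/2,650 = 8.8 months.
Option A: score 603 < 700; DTI 37.8% > 36%; LTV 57.1% ≤ 100%; employment 14 ≥ 6 mo; reserves 8.8 ≥ 2 mo → does not qualify.
Option B: score 603 < 680; DTI 37.8% > 36%; LTV 57.1% ≤ 90% → does not qualify.
Option C: score 603 ≥ 580; DTI 37.8% ≤ 40%; LTV 57.1% ≤ 97%; employment 14 ≥ 6 mo → qualifies.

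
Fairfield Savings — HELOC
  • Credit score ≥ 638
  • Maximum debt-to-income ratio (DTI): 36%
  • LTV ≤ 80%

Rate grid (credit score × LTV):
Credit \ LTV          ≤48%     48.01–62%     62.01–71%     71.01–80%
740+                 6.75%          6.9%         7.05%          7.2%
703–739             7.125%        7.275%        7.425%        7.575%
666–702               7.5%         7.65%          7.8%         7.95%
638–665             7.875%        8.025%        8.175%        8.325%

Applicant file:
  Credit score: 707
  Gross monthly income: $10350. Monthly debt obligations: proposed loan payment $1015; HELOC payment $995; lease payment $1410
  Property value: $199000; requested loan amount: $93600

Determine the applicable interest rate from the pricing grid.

7.125%

Credit score 707 ≥ 638; Total monthly debts = (1,015 + 995 + 1,410) = 3,420. Debt-to-income = 3,420/10,350 = 33% — meets 36% limit
LTV = 93,600/199,000 = 47% ≤ 80%
Credit 707 → row 703–739; LTV 47% → column ≤48%. Grid cell → 7.125%.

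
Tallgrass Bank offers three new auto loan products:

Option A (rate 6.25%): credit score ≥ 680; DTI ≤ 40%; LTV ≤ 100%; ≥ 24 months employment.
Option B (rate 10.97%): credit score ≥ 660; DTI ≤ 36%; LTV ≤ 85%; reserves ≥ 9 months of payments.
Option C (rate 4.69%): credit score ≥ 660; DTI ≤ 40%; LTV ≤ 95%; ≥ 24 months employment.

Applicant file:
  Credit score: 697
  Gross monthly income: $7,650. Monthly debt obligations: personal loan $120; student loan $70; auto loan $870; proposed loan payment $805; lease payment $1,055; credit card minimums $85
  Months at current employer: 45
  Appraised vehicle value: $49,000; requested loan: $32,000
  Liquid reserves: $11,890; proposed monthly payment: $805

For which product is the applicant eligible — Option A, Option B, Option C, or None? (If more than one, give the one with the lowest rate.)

Option C

Total debts = (120 + 70 + 870 + 805 + 1,055 + 85) = 3,005; DTI = 3,005/7,650 = 39.3%.
LTV = 32,000/49,000 = 65.3%.
Reserves = 11,890/805 = 14.8 months.
Option A: score 697 ≥ 680; DTI 39.3% ≤ 40%; LTV 65.3% ≤ 100%; employment 45 ≥ 24 mo → qualifies.
Option B: score 697 ≥ 660; DTI 39.3% > 36%; LTV 65.3% ≤ 85%; reserves 14.8 ≥ 9 mo → does not qualify.
Option C: score 697 ≥ 660; DTI 39.3% ≤ 40%; LTV 65.3% ≤ 95%; employment 45 ≥ 24 mo → qualifies.
Qualifying: Option A, Option C. Lowest rate is 4.69% → Option C.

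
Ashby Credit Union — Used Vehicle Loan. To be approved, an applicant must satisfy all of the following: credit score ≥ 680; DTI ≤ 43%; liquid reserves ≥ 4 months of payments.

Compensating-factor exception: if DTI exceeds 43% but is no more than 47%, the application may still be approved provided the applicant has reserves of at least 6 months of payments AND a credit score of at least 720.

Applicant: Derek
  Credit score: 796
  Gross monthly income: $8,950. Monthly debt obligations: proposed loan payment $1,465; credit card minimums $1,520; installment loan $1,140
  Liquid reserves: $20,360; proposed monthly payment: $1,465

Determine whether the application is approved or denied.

Credit score 796 ≥ 680 (meets base)
Total debts = (1,465 + 1,520 + 1,140) = 4,125. DTI = 4,125/8,950 = 46.1% > 43% — standard DTI limit exceeded.
Reserves: 20,360 ÷ 1,465 = 13.9 months (meets 4-month minimum)
DTI 46.1% is within the 43%–47% exception band; checking compensating factors.
Reserves 13.9 ≥ 6 months; credit score 796 ≥ 720.
Both override conditions satisfied; DTI exception granted.

Approved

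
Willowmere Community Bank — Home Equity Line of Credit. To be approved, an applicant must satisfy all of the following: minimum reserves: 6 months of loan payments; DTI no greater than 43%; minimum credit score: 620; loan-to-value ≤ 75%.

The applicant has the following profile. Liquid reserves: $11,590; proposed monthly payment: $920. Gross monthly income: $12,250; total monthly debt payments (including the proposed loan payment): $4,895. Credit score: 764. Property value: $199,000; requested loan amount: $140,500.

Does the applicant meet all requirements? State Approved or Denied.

Approved

Reserves: 11,590 ÷ 920 = 12.6 months (meets 6-month minimum)
DTI: 4,895 ÷ 12,250 = 40%, within the 43% cap
Credit score 764 ≥ 620 (meets)
LTV: 140,500 ÷ 199,000 = 70.6%, within 75% cap
All criteria satisfied.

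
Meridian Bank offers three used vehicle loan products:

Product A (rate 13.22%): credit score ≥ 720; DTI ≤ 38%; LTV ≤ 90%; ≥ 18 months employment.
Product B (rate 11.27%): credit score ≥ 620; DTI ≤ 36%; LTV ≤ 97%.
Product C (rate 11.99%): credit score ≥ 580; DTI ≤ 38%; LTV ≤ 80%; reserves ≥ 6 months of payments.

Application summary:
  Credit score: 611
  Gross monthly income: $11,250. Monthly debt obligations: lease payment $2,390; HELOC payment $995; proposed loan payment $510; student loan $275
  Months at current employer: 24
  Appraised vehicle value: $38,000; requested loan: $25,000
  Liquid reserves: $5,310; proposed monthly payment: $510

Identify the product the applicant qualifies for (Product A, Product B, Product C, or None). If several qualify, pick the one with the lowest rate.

Total debts = (2,390 + 995 + 510 + 275) = 4,170; DTI = 4,170/11,250 = 37.1%.
LTV = 25,000/38,000 = 65.8%.
Reserves = 5,310/510 = 10.4 months.
Product A: score 611 < 720; DTI 37.1% ≤ 38%; LTV 65.8% ≤ 90%; employment 24 ≥ 18 mo → does not qualify.
Product B: score 611 < 620; DTI 37.1% > 36%; LTV 65.8% ≤ 97% → does not qualify.
Product C: score 611 ≥ 580; DTI 37.1% ≤ 38%; LTV 65.8% ≤ 80%; reserves 10.4 ≥ 6 mo → qualifies.

Product C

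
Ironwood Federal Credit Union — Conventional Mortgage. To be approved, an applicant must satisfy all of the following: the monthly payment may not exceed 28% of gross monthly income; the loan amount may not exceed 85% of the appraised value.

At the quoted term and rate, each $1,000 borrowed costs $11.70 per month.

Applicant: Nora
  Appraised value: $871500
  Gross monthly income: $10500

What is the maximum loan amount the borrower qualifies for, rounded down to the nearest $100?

Payment cap: 28% × $10,500 = $2,940/month.
At $11.70 per $1,000, that supports 2,940/11.70 × 1,000 ≈ $251,282 → $251,200.
LTV cap: 85% × $871,500 = $740,775 → $740,700.
Binding constraint: payment-to-income.

$251,200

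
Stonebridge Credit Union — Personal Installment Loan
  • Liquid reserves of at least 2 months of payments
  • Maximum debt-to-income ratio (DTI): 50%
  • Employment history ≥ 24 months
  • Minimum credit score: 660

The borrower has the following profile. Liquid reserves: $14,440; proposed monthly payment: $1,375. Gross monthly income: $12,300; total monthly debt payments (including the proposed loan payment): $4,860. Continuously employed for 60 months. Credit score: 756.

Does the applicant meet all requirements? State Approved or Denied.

Approved

Liquid reserves cover 14,440/1,375 = 10.5 months — ≥ 2 required
DTI = 4,860/12,300 = 39.5% ≤ 50%
Employment 60 ≥ 24 months
Credit score 756 ≥ 660 (meets)
All criteria satisfied.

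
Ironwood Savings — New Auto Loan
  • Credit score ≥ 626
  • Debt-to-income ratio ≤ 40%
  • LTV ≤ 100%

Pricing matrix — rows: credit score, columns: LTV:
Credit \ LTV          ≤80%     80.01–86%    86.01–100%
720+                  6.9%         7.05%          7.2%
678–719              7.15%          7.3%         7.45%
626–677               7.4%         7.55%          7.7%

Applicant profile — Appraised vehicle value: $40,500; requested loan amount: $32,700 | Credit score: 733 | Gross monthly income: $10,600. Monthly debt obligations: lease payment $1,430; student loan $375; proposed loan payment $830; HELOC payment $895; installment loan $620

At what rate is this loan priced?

Credit score 733 ≥ 626; Total monthly debts = (1,430 + 375 + 830 + 895 + 620) = 4,150. DTI = 4,150/10,600 = 39.2% ≤ 40%
LTV: 32,700 ÷ 40,500 = 80.7%, within 100% cap
Score 733 is in the 720+ band; LTV 80.7% is in the 80.01–86% band → 7.05%.

7.05%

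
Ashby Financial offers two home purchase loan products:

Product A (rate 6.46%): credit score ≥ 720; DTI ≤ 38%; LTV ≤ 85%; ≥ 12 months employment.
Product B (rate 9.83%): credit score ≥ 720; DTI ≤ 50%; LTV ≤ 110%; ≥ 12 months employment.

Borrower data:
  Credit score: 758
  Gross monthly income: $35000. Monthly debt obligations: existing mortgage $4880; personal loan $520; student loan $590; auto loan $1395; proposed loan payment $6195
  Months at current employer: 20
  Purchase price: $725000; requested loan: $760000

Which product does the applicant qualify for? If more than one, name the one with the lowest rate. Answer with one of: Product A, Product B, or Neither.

Product B

Total debts = (4,880 + 520 + 590 + 1,395 + 6,195) = 13,580; DTI = 13,580/35,000 = 38.8%.
LTV = 760,000/725,000 = 104.8%.
Product A: score 758 ≥ 720; DTI 38.8% > 38%; LTV 104.8% > 85%; employment 20 ≥ 12 mo → does not qualify.
Product B: score 758 ≥ 720; DTI 38.8% ≤ 50%; LTV 104.8% ≤ 110%; employment 20 ≥ 12 mo → qualifies.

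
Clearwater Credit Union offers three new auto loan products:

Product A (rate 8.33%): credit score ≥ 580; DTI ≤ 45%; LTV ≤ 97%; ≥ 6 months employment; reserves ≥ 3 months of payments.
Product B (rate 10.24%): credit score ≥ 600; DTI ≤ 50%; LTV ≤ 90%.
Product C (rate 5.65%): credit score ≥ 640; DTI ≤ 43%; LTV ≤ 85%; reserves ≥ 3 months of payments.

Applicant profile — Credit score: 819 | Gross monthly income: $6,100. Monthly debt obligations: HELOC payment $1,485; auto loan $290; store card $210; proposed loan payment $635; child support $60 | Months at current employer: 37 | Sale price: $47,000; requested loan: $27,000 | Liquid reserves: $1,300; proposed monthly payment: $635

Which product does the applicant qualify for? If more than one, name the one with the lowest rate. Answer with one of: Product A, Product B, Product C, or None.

Product B

Total debts = (1,485 + 290 + 210 + 635 + 60) = 2,680; DTI = 2,680/6,100 = 43.9%.
LTV = 27,000/47,000 = 57.4%.
Reserves = 1,300/635 = 2.0 months.
Product A: score 819 ≥ 580; DTI 43.9% ≤ 45%; LTV 57.4% ≤ 97%; employment 37 ≥ 6 mo; reserves 2.0 < 3 mo → does not qualify.
Product B: score 819 ≥ 600; DTI 43.9% ≤ 50%; LTV 57.4% ≤ 90% → qualifies.
Product C: score 819 ≥ 640; DTI 43.9% > 43%; LTV 57.4% ≤ 85%; reserves 2.0 < 3 mo → does not qualify.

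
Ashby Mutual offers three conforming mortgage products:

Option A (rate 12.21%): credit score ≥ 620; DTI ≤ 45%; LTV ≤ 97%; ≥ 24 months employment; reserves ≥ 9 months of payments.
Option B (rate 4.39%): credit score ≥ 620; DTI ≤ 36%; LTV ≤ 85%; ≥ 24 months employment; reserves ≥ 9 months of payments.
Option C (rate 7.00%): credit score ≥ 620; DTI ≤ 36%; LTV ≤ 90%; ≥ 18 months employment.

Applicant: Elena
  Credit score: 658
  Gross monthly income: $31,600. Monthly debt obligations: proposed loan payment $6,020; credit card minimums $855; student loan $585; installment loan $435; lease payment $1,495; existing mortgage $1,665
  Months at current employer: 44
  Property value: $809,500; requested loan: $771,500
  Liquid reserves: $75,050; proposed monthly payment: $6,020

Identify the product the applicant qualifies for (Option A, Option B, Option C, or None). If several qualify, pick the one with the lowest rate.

Option A

Total debts = (6,020 + 855 + 585 + 435 + 1,495 + 1,665) = 11,055; DTI = 11,055/31,600 = 35%.
LTV = 771,500/809,500 = 95.3%.
Reserves = 75,050/6,020 = 12.5 months.
Option A: score 658 ≥ 620; DTI 35% ≤ 45%; LTV 95.3% ≤ 97%; employment 44 ≥ 24 mo; reserves 12.5 ≥ 9 mo → qualifies.
Option B: score 658 ≥ 620; DTI 35% ≤ 36%; LTV 95.3% > 85%; employment 44 ≥ 24 mo; reserves 12.5 ≥ 9 mo → does not qualify.
Option C: score 658 ≥ 620; DTI 35% ≤ 36%; LTV 95.3% > 90%; employment 44 ≥ 18 mo → does not qualify.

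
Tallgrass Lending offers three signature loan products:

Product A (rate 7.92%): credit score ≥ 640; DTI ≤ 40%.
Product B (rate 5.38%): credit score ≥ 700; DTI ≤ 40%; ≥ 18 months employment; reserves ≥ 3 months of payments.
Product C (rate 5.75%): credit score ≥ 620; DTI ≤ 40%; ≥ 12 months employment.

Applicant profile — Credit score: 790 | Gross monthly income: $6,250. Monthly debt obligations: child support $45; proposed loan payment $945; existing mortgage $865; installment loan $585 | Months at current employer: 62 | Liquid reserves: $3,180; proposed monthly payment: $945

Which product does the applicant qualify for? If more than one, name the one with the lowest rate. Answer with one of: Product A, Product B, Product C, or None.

Total debts = (45 + 945 + 865 + 585) = 2,440; DTI = 2,440/6,250 = 39%.
Reserves = 3,180/945 = 3.4 months.
Product A: score 790 ≥ 640; DTI 39% ≤ 40% → qualifies.
Product B: score 790 ≥ 700; DTI 39% ≤ 40%; employment 62 ≥ 18 mo; reserves 3.4 ≥ 3 mo → qualifies.
Product C: score 790 ≥ 620; DTI 39% ≤ 40%; employment 62 ≥ 12 mo → qualifies.
Qualifying: Product A, Product B, Product C. Lowest rate is 5.38% → Product B.

Product B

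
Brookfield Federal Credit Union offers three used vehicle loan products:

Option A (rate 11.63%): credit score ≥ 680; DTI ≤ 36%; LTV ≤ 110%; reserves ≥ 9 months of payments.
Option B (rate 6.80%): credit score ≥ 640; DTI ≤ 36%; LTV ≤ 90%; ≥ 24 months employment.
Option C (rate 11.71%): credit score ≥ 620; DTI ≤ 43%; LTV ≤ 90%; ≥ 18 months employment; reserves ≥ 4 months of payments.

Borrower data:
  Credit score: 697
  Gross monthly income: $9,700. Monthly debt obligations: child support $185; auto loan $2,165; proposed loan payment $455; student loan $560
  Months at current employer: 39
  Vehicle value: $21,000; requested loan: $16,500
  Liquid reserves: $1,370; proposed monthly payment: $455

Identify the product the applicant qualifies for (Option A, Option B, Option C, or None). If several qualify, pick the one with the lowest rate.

Total debts = (185 + 2,165 + 455 + 560) = 3,365; DTI = 3,365/9,700 = 34.7%.
LTV = 16,500/21,000 = 78.6%.
Reserves = 1,370/455 = 3.0 months.
Option A: score 697 ≥ 680; DTI 34.7% ≤ 36%; LTV 78.6% ≤ 110%; reserves 3.0 < 9 mo → does not qualify.
Option B: score 697 ≥ 640; DTI 34.7% ≤ 36%; LTV 78.6% ≤ 90%; employment 39 ≥ 24 mo → qualifies.
Option C: score 697 ≥ 620; DTI 34.7% ≤ 43%; LTV 78.6% ≤ 90%; employment 39 ≥ 18 mo; reserves 3.0 < 4 mo → does not qualify.

Option B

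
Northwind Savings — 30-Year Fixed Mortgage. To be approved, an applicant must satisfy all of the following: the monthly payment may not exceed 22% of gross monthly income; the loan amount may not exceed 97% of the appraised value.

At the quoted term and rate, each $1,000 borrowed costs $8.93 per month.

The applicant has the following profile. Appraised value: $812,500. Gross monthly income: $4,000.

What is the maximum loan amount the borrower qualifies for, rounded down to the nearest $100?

Payment cap: 22% × $4,000 = $880/month.
At $8.93 per $1,000, that supports 880/8.93 × 1,000 ≈ $98,544 → $98,500.
LTV cap: 97% × $812,500 = $788,125 → $788,100.
Binding constraint: payment-to-income.

$98,500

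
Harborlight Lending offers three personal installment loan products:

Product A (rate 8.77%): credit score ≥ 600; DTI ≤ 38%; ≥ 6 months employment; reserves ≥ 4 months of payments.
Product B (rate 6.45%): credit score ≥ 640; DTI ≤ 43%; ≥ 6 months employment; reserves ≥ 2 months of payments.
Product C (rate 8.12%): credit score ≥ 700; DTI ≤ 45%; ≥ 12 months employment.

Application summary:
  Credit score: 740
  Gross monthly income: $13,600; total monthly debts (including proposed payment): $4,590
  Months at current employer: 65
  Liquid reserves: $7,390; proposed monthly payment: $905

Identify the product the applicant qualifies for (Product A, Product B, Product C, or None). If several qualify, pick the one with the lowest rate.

Product B

DTI = 4,590/13,600 = 33.8%.
Reserves = 7,390/905 = 8.2 months.
Product A: score 740 ≥ 600; DTI 33.8% ≤ 38%; employment 65 ≥ 6 mo; reserves 8.2 ≥ 4 mo → qualifies.
Product B: score 740 ≥ 640; DTI 33.8% ≤ 43%; employment 65 ≥ 6 mo; reserves 8.2 ≥ 2 mo → qualifies.
Product C: score 740 ≥ 700; DTI 33.8% ≤ 45%; employment 65 ≥ 12 mo → qualifies.
Qualifying: Product A, Product B, Product C. Lowest rate is 6.45% → Product B.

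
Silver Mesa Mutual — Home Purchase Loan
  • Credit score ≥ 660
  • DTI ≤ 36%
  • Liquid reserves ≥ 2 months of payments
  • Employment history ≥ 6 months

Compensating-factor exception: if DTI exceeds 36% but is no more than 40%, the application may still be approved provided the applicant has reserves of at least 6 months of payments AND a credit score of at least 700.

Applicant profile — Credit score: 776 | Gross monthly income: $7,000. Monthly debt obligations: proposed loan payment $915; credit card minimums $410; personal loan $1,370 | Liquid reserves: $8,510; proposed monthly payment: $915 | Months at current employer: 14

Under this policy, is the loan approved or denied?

Approved

Credit score 776 ≥ 660 (meets base)
Total debts = (915 + 410 + 1,370) = 2,695. DTI: 2,695 ÷ 7,000 = 38.5%, over the 36% base limit.
Liquid reserves cover 8,510/915 = 9.3 months — ≥ 2 required
Employment 14 ≥ 6 months
DTI 38.5% is within the 36%–40% exception band; checking compensating factors.
Override check — reserves: 9.3 mo (ok); score: 776 (ok).
Both override conditions satisfied; DTI exception granted.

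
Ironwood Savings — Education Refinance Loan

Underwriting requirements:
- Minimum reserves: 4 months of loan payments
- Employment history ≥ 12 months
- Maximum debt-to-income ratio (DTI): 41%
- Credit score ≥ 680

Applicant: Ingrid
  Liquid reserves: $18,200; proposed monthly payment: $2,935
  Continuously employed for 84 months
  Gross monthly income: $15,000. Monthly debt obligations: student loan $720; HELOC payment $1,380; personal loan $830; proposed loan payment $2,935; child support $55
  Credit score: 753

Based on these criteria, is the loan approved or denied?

Reserves = 18,200/2,935 = 6.2 months ≥ 4
Employment 84 ≥ 12 months
Total monthly debts = (720 + 1,380 + 830 + 2,935 + 55) = 5,920. Debt-to-income = 5,920/15,000 = 39.5% — meets 41% limit
Credit score 753 ≥ 680 (meets)
All criteria satisfied.

Approved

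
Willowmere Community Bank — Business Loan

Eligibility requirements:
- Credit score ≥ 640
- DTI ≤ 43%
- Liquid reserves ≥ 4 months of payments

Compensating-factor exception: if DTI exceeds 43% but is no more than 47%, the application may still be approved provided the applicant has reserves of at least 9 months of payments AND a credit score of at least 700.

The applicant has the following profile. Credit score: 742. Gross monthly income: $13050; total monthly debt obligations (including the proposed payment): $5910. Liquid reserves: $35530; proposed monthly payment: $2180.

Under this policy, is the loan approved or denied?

Approved

Credit score 742 ≥ 640 (meets base)
DTI = 5,910/13,050 = 45.3% > 43% — standard DTI limit exceeded.
Reserves = 35,530/2,180 = 16.3 months ≥ 4
45.3% falls in the override range (43%–47%), so the compensating-factor test applies.
Override check — reserves: 16.3 mo (ok); score: 742 (ok).
Both compensating conditions met → exception applies.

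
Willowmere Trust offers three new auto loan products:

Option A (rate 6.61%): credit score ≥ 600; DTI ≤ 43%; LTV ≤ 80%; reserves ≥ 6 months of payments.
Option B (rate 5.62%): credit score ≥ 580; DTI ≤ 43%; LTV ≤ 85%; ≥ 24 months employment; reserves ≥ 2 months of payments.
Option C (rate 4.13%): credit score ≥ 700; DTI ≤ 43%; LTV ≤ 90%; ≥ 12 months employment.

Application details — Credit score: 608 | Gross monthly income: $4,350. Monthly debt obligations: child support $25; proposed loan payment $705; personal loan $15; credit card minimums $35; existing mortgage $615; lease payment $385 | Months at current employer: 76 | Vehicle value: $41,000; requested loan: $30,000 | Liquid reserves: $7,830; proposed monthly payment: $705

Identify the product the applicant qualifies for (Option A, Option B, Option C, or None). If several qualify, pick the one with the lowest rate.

Option B

Total debts = (25 + 705 + 15 + 35 + 615 + 385) = 1,780; DTI = 1,780/4,350 = 40.9%.
LTV = 30,000/41,000 = 73.2%.
Reserves = 7,830/705 = 11.1 months.
Option A: score 608 ≥ 600; DTI 40.9% ≤ 43%; LTV 73.2% ≤ 80%; reserves 11.1 ≥ 6 mo → qualifies.
Option B: score 608 ≥ 580; DTI 40.9% ≤ 43%; LTV 73.2% ≤ 85%; employment 76 ≥ 24 mo; reserves 11.1 ≥ 2 mo → qualifies.
Option C: score 608 < 700; DTI 40.9% ≤ 43%; LTV 73.2% ≤ 90%; employment 76 ≥ 12 mo → does not qualify.
Qualifying: Option A, Option B. Lowest rate is 5.62% → Option B.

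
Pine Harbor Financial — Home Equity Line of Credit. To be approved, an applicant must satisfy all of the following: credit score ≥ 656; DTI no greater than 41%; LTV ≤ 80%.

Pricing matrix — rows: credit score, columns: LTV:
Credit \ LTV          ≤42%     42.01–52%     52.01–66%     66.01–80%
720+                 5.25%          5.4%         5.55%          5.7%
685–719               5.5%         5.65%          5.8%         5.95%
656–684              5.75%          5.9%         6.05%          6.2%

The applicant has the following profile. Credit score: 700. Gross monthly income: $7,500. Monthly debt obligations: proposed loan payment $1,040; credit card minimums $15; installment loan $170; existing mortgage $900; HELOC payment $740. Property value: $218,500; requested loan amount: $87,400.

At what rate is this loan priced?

5.5%

Credit score 700 ≥ 656; Total monthly debts = (1,040 + 15 + 170 + 900 + 740) = 2,865. DTI = 2,865/7,500 = 38.2% ≤ 41%
Loan-to-value = 87,400/218,500 = 40% — pass (80% max)
Credit 700 → row 685–719; LTV 40% → column ≤42%. Grid cell → 5.5%.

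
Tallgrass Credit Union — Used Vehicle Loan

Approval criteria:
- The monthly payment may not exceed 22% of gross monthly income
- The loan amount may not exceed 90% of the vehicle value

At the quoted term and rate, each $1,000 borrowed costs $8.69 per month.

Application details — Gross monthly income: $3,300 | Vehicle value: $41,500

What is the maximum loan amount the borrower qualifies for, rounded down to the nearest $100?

$37,300

Payment cap: 22% × $3,300 = $726/month.
At $8.69 per $1,000, that supports 726/8.69 × 1,000 ≈ $83,544 → $83,500.
LTV cap: 90% × $41,500 = $37,350 → $37,300.
Binding constraint: loan-to-value.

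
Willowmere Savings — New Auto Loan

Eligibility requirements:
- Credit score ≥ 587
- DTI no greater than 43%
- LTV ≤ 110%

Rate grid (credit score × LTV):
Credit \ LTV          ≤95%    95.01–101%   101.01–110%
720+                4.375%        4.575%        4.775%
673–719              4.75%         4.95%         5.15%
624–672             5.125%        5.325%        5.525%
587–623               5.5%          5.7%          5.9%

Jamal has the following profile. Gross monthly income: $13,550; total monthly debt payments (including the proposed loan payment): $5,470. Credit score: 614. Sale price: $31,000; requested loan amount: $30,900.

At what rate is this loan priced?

Credit score 614 ≥ 587; DTI: 5,470 ÷ 13,550 = 40.4%, within the 43% cap
LTV: 30,900 ÷ 31,000 = 99.7%, within 110% cap
Row: 614 falls in 587–623. Column: 99.7% falls in 95.01–101%. Rate = 5.7%.

5.7%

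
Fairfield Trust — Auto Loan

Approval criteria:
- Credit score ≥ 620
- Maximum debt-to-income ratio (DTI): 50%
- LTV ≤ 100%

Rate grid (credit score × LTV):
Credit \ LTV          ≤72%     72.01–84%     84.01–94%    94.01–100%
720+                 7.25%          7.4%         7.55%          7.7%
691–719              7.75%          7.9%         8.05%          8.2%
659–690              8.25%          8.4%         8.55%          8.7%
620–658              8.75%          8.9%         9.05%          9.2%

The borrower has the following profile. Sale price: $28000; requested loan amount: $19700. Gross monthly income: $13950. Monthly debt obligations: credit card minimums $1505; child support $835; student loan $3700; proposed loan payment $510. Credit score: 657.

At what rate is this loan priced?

8.75%

Credit score 657 ≥ 620; Total monthly debts = (1,505 + 835 + 3,700 + 510) = 6,550. DTI: 6,550 ÷ 13,950 = 47%, within the 50% cap
LTV = 19,700/28,000 = 70.4% ≤ 100%
Score 657 is in the 620–658 band; LTV 70.4% is in the ≤72% band → 8.75%.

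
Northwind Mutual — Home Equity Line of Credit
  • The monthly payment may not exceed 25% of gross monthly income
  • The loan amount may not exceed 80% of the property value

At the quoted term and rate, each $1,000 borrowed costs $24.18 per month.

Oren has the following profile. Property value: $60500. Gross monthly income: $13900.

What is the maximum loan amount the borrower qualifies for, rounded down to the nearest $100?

$48,400

Payment cap: 25% × $13,900 = $3,475/month.
At $24.18 per $1,000, that supports 3,475/24.18 × 1,000 ≈ $143,713 → $143,700.
LTV cap: 80% × $60,500 = $48,400 → $48,400.
Binding constraint: loan-to-value.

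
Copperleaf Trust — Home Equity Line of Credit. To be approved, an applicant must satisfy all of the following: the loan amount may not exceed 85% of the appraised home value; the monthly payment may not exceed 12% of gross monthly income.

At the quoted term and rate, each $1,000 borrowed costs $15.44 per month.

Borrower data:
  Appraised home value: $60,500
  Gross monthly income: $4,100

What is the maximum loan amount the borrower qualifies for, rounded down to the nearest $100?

$31,800

Payment cap: 12% × $4,100 = $492/month.
At $15.44 per $1,000, that supports 492/15.44 × 1,000 ≈ $31,865 → $31,800.
LTV cap: 85% × $60,500 = $51,425 → $51,400.
Binding constraint: payment-to-income.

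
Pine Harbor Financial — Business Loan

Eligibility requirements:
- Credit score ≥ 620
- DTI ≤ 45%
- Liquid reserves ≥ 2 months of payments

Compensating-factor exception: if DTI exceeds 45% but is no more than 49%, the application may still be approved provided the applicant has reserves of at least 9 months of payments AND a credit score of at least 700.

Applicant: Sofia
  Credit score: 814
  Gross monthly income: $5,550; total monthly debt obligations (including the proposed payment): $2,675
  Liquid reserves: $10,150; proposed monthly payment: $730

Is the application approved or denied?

Credit score 814 ≥ 620 (meets base)
DTI: 2,675 ÷ 5,550 = 48.2%, over the 45% base limit.
Reserves = 10,150/730 = 13.9 months ≥ 2
48.2% falls in the override range (45%–49%), so the compensating-factor test applies.
Reserves 13.9 ≥ 9 months; credit score 814 ≥ 700.
Both override conditions satisfied; DTI exception granted.

Approved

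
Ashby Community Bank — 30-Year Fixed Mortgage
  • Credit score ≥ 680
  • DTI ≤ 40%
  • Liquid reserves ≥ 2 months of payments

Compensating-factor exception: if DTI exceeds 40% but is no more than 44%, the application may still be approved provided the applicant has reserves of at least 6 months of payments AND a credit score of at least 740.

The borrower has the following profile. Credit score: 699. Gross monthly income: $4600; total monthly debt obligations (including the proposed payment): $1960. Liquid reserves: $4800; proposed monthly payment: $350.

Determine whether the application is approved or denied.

Denied

Credit score 699 ≥ 680 (meets base)
DTI = 1,960/4,600 = 42.6% > 40% — standard DTI limit exceeded.
Liquid reserves cover 4,800/350 = 13.7 months — ≥ 2 required
42.6% falls in the override range (40%–44%), so the compensating-factor test applies.
Override check — reserves: 13.7 mo (ok); score: 699 (below 740).
Override conditions not both satisfied; exception does not apply.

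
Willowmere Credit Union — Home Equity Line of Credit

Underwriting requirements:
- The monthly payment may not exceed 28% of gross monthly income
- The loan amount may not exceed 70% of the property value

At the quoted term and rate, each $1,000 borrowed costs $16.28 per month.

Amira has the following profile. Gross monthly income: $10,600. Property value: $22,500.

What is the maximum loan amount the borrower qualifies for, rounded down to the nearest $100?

$15,700

Payment cap: 28% × $10,600 = $2,968/month.
At $16.28 per $1,000, that supports 2,968/16.28 × 1,000 ≈ $182,309 → $182,300.
LTV cap: 70% × $22,500 = $15,750 → $15,700.
Binding constraint: loan-to-value.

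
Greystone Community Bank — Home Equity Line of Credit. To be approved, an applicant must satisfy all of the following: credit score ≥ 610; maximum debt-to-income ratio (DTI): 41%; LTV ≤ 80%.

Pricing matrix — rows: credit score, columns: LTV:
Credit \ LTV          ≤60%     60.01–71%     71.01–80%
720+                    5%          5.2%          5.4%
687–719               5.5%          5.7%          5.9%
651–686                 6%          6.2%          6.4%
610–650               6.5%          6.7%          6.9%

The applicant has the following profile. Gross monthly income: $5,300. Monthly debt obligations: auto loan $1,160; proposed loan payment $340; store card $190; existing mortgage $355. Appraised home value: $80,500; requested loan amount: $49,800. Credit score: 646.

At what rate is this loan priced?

Credit score 646 ≥ 610; Total monthly debts = (1,160 + 340 + 190 + 355) = 2,045. DTI: 2,045 ÷ 5,300 = 38.6%, within the 41% cap
LTV = 49,800/80,500 = 61.9% ≤ 80%
Score 646 is in the 610–650 band; LTV 61.9% is in the 60.01–71% band → 6.7%.

6.7%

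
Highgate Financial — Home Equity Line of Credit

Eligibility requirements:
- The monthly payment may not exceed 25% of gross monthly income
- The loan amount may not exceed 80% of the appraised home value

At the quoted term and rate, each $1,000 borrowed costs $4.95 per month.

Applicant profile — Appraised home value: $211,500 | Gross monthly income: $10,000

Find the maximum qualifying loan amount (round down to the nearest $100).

$169,200

Payment cap: 25% × $10,000 = $2,500/month.
At $4.95 per $1,000, that supports 2,500/4.95 × 1,000 ≈ $505,050 → $505,000.
LTV cap: 80% × $211,500 = $169,200 → $169,200.
Binding constraint: loan-to-value.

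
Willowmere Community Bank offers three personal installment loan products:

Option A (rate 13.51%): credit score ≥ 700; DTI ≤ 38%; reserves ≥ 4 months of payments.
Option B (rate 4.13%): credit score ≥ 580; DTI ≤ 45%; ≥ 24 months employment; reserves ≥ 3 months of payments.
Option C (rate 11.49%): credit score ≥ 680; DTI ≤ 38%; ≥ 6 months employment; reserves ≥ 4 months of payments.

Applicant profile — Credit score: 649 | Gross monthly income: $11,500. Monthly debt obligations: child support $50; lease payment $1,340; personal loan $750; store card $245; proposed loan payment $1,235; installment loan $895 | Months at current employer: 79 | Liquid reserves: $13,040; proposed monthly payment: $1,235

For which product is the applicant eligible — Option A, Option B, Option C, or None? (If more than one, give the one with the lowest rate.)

Option B

Total debts = (50 + 1,340 + 750 + 245 + 1,235 + 895) = 4,515; DTI = 4,515/11,500 = 39.3%.
Reserves = 13,040/1,235 = 10.6 months.
Option A: score 649 < 700; DTI 39.3% > 38%; reserves 10.6 ≥ 4 mo → does not qualify.
Option B: score 649 ≥ 580; DTI 39.3% ≤ 45%; employment 79 ≥ 24 mo; reserves 10.6 ≥ 3 mo → qualifies.
Option C: score 649 < 680; DTI 39.3% > 38%; employment 79 ≥ 6 mo; reserves 10.6 ≥ 4 mo → does not qualify.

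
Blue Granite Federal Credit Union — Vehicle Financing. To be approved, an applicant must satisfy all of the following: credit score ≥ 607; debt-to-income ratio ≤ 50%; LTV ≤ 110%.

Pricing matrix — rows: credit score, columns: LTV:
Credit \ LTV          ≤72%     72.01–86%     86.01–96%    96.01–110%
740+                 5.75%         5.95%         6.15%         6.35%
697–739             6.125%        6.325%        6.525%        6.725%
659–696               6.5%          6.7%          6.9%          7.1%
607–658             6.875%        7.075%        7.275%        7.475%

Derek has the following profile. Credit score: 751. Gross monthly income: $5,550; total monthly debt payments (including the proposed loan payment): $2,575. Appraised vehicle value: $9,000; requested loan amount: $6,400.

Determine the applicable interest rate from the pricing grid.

5.75%

Credit score 751 ≥ 607; DTI = 2,575/5,550 = 46.4% ≤ 50%
LTV = 6,400/9,000 = 71.1% ≤ 110%
Row: 751 falls in 740+. Column: 71.1% falls in ≤72%. Rate = 5.75%.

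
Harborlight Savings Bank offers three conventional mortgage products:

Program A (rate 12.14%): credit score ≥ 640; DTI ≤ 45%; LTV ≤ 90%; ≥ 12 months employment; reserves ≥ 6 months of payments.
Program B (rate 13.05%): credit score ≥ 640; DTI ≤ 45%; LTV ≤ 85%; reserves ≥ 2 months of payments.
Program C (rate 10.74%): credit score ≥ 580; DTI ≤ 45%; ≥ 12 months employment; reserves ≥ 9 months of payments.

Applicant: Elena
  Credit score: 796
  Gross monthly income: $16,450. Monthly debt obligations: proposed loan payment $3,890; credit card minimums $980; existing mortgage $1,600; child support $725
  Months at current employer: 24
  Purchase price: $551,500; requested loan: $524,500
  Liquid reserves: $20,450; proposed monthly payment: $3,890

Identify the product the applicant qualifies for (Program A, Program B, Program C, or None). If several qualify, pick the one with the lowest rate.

None

Total debts = (3,890 + 980 + 1,600 + 725) = 7,195; DTI = 7,195/16,450 = 43.7%.
LTV = 524,500/551,500 = 95.1%.
Reserves = 20,450/3,890 = 5.3 months.
Program A: score 796 ≥ 640; DTI 43.7% ≤ 45%; LTV 95.1% > 90%; employment 24 ≥ 12 mo; reserves 5.3 < 6 mo → does not qualify.
Program B: score 796 ≥ 640; DTI 43.7% ≤ 45%; LTV 95.1% > 85%; reserves 5.3 ≥ 2 mo → does not qualify.
Program C: score 796 ≥ 580; DTI 43.7% ≤ 45%; employment 24 ≥ 12 mo; reserves 5.3 < 9 mo → does not qualify.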